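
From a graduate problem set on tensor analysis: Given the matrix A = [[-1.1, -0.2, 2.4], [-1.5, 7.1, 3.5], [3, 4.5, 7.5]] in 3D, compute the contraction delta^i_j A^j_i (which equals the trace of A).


The contraction (trace) of a rank-2 tensor is the sum of its diagonal elements.
Diagonal entries: A[1,1] = -1.1, A[2,2] = 7.1, A[3,3] = 7.5
Tr(A) = -1.1 + 7.1 + 7.5 = 13.5

13.5


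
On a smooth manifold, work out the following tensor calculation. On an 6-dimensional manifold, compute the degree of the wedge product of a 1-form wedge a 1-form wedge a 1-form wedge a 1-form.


The degree of a wedge product is the sum of the degrees of the individual forms.
Degrees: 1, 1, 1, 1
Total degree = 1 + 1 + 1 + 1 = 4

4


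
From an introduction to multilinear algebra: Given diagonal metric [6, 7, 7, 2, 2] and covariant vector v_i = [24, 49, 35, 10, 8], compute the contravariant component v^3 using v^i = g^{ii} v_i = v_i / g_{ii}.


To raise an index with a diagonal metric: v^i = v_i / g_{ii}.
For index 3: v_3 = 35, g_{33} = 7
v^3 = 35 / 7 = 5

5


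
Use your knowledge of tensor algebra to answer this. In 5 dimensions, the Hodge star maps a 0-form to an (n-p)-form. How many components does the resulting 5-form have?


The Hodge dual of a p-form on an n-dimensional manifold is an (n-p)-form.
n = 5, p = 0, so dual degree = 5 - 0 = 5
The number of components is C(n, n-p) = C(5, 5) = 1

1


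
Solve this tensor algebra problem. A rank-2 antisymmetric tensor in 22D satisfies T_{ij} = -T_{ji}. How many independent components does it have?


An antisymmetric rank-2 tensor satisfies A_{ij} = -A_{ji}, so diagonal entries are zero.
The independent components are the upper-triangular entries: C(n, 2) = n(n-1)/2.
n = 22
C(22, 2) = 22 * 21 / 2 = 462 / 2 = 231

231


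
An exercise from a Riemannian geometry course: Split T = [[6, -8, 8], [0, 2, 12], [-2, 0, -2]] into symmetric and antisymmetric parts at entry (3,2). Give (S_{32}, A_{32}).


T_{32} = 0
T_{23} = 12
S_{32} = (0 + 12)/2 = 12/2 = 6
A_{32} = (0 - 12)/2 = -12/2 = -6
Check: S + A = 6 + -6 = 0 = T_{32}.

(6, -6)


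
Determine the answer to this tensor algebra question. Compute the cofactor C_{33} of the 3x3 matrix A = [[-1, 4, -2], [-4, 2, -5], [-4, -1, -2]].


To find cofactor C_{33}, delete row 3 and column 3.
The resulting 2x2 submatrix is: [[-1, 4], [-4, 2]]
Minor M_{33} = -1*2 - 4*-4
  = -2 - -16 = 14
Sign = (-1)^(3+3) = (-1)^6 = 1
Cofactor C_{33} = 1 * 14 = 14

14


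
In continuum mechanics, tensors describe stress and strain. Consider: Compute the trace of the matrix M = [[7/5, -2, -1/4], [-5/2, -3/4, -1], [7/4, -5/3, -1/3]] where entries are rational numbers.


The trace is the sum of diagonal entries.
Diagonal: M[1,1] = 7/5, M[2,2] = -3/4, M[3,3] = -1/3
Tr(M) = 7/5 + -3/4 + -1/3
Computing step by step:
After adding M[1,1]: 7/5
After adding M[2,2]: 13/20
After adding M[3,3]: 19/60
Tr(M) = 19/60

19/60


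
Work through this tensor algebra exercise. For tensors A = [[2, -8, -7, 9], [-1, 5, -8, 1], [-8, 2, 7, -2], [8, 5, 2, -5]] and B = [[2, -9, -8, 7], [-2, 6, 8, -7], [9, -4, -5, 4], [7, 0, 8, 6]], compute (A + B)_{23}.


Tensor addition is component-wise: (A + B)_{ij} = A_{ij} + B_{ij}.
A_{23} = -8
B_{23} = 8
(A + B)_{23} = -8 + 8 = 0

0


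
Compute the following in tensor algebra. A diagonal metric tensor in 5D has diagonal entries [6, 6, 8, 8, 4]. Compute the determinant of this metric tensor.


For a diagonal metric, the determinant is the product of diagonal entries.
Diagonal entries: 6, 6, 8, 8, 4
det(g) = 6 * 6 * 8 * 8 * 4 = 9216

9216


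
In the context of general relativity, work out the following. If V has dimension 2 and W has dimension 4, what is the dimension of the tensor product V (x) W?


The dimension of a tensor product is the product of dimensions.
dim(V) = 2, dim(W) = 4
dim(V (x) W) = 2 * 4 = 8

8


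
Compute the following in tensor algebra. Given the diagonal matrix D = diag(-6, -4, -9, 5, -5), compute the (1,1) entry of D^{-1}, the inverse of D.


For a diagonal matrix, the inverse has entries (D^{-1})_{ii} = 1/d_{ii}.
The diagonal entries are: d_{11} = -6, d_{22} = -4, d_{33} = -9, d_{44} = 5, d_{55} = -5
We need (D^{-1})_{11} = 1/d_{11} = 1/-6 = -1/6

-1/6


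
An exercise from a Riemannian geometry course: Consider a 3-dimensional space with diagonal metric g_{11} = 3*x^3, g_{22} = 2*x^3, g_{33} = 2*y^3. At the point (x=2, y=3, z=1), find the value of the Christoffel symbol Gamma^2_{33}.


For a diagonal metric, Gamma^k_{ij} = (1/2) g^{kk} (dg_{ik}/dx_j + dg_{jk}/dx_i - dg_{ij}/dx_k).
The metric is diagonal, so g_{ab} = 0 for a != b.
At the given point: g_{11} = 24, g_{22} = 16, g_{33} = 54
g^{22} = 1/16
dg_{32}/dx_3 = 0 (off-diagonal)
dg_{32}/dx_3 = 0 (off-diagonal)
dg_{33}/dx_2 = dg_{33}/dx_2 = 54
Numerator = 0 + 0 - 54 = -54
Gamma^2_{33} = -54 / (2 * 16) = -27/16

-27/16


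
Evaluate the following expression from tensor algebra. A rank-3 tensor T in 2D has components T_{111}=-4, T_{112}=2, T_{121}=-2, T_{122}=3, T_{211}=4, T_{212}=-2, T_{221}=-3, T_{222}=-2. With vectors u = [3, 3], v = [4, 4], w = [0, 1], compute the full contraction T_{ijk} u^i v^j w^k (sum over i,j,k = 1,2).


S = sum over i,j,k of T_{ijk} u_i v_j w_k. Expanding all 8 terms:
T_{111}*u_1*v_1*w_1 = -4*3*4*0 = 0  (running total: 0)
T_{112}*u_1*v_1*w_2 = 2*3*4*1 = 24  (running total: 24)
T_{121}*u_1*v_2*w_1 = -2*3*4*0 = 0  (running total: 24)
T_{122}*u_1*v_2*w_2 = 3*3*4*1 = 36  (running total: 60)
T_{211}*u_2*v_1*w_1 = 4*3*4*0 = 0  (running total: 60)
T_{212}*u_2*v_1*w_2 = -2*3*4*1 = -24  (running total: 36)
T_{221}*u_2*v_2*w_1 = -3*3*4*0 = 0  (running total: 36)
T_{222}*u_2*v_2*w_2 = -2*3*4*1 = -24  (running total: 12)
S = 12

12


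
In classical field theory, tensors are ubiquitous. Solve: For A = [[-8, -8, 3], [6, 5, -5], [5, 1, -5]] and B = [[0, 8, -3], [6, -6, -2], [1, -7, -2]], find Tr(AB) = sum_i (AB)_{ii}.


Tr(AB) = sum_i (AB)_{ii} where (AB)_{ii} = sum_k A_{ik} B_{ki}.
(AB)_{11} = -8*0 + -8*6 + 3*1 = -45
(AB)_{22} = 6*8 + 5*-6 + -5*-7 = 53
(AB)_{33} = 5*-3 + 1*-2 + -5*-2 = -7
Tr(AB) = -45 + 53 + -7 = 1

1


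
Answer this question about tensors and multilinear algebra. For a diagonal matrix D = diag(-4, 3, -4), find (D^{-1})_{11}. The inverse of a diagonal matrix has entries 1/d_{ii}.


For a diagonal matrix, the inverse has entries (D^{-1})_{ii} = 1/d_{ii}.
The diagonal entries are: d_{11} = -4, d_{22} = 3, d_{33} = -4
We need (D^{-1})_{11} = 1/d_{11} = 1/-4 = -1/4

-1/4


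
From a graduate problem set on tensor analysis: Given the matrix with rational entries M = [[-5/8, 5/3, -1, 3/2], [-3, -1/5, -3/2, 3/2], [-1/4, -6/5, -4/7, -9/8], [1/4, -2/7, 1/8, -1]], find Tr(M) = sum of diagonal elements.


The trace is the sum of diagonal entries.
Diagonal: M[1,1] = -5/8, M[2,2] = -1/5, M[3,3] = -4/7, M[4,4] = -1
Tr(M) = -5/8 + -1/5 + -4/7 + -1
Computing step by step:
After adding M[1,1]: -5/8
After adding M[2,2]: -33/40
After adding M[3,3]: -391/280
After adding M[4,4]: -671/280
Tr(M) = -671/280

-671/280


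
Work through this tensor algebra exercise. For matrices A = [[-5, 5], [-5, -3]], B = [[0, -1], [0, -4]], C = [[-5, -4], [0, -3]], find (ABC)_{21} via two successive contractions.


(ABC)_{21} = sum_m (AB)_{2m} C_{m1}. First compute row 2 of AB.
(AB)_{21} = -5*0 + -3*0 = 0
(AB)_{22} = -5*-1 + -3*-4 = 17
Now contract with column 1 of C:
(AB)_{21} * C_{11} = 0 * -5 = 0
(AB)_{22} * C_{21} = 17 * 0 = 0
(ABC)_{21} = 0 + 0 = 0

0


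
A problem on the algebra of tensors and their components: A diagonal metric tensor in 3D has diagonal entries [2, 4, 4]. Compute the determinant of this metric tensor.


For a diagonal metric, the determinant is the product of diagonal entries.
Diagonal entries: 2, 4, 4
det(g) = 2 * 4 * 4 = 32

32


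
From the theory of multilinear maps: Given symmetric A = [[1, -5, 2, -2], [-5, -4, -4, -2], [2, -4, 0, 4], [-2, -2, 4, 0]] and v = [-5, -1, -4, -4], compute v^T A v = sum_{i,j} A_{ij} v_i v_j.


First compute Av:
(Av)_1 = 1*-5 + -5*-1 + 2*-4 + -2*-4 = 0
(Av)_2 = -5*-5 + -4*-1 + -4*-4 + -2*-4 = 53
(Av)_3 = 2*-5 + -4*-1 + 0*-4 + 4*-4 = -22
(Av)_4 = -2*-5 + -2*-1 + 4*-4 + 0*-4 = -4
Av = [0, 53, -22, -4]
Then v^T (Av) = -5*0 + -1*53 + -4*-22 + -4*-4
= 0 + -53 + 88 + 16 = 51

51


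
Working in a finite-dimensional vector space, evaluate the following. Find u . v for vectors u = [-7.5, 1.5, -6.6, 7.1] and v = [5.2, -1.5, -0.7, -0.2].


The inner product u . v = sum of u_i * v_i.
Term-by-term: -7.5 * 5.2, 1.5 * -1.5, -6.6 * -0.7, 7.1 * -0.2
Products: -39, -2.25, 4.62, -1.42
Sum = -39 + -2.25 + 4.62 + -1.42 = -38.05

-38.05


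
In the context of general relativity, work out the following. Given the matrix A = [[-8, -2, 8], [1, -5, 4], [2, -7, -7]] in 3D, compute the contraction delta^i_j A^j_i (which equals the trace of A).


The contraction (trace) of a rank-2 tensor is the sum of its diagonal elements.
Diagonal entries: A[1,1] = -8, A[2,2] = -5, A[3,3] = -7
Tr(A) = -8 + -5 + -7 = -20

-20


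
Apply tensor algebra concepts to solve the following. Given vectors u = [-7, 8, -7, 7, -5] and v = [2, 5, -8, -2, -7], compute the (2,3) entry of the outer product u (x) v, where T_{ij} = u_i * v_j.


The outer product entry T_{ij} = u_i * v_j.
We need i=2, j=3.
u_2 = 8, v_3 = -8
T_{2,3} = 8 * -8 = -64

-64


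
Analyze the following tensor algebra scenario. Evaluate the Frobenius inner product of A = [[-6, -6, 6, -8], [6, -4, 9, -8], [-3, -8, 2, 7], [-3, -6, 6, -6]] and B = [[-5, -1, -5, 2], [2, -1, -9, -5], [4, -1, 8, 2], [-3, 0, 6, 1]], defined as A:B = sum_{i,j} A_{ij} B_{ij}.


A:B = sum over all i,j of A_{ij} * B_{ij}.
Row 1: -6*-5=30, -6*-1=6, 6*-5=-30, -8*2=-16 => row sum = -10
Row 2: 6*2=12, -4*-1=4, 9*-9=-81, -8*-5=40 => row sum = -25
Row 3: -3*4=-12, -8*-1=8, 2*8=16, 7*2=14 => row sum = 26
Row 4: -3*-3=9, -6*0=0, 6*6=36, -6*1=-6 => row sum = 39
Total = -10 + -25 + 26 + 39 = 30

30


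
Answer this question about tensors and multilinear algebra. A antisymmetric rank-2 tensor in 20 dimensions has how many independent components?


A antisymmetric rank-2 tensor in d dimensions has d(d-1)/2 independent components.
d = 20
d(d-1)/2 = 20 * 19 / 2 = 380 / 2 = 190

190


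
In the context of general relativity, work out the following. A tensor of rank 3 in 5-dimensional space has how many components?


The number of components of a rank-r tensor in d dimensions is d^r.
Here d = 5 and r = 3.
5^3 = 125

125


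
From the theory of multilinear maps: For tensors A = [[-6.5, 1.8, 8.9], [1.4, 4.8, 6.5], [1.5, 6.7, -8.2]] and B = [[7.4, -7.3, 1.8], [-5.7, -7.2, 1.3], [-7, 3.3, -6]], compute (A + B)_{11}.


Tensor addition is component-wise: (A + B)_{ij} = A_{ij} + B_{ij}.
A_{11} = -6.5
B_{11} = 7.4
(A + B)_{11} = -6.5 + 7.4 = 0.9

0.9


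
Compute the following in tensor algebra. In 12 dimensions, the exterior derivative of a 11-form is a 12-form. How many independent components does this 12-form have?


The exterior derivative of a p-form is a (p+1)-form.
Its number of independent components is C(n, p+1).
n = 12, p+1 = 12
C(12, 12) = 1

1


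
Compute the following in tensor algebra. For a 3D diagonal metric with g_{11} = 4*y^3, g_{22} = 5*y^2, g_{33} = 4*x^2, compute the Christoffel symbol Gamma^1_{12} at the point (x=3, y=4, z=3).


For a diagonal metric, Gamma^k_{ij} = (1/2) g^{kk} (dg_{ik}/dx_j + dg_{jk}/dx_i - dg_{ij}/dx_k).
The metric is diagonal, so g_{ab} = 0 for a != b.
At the given point: g_{11} = 256, g_{22} = 80, g_{33} = 36
g^{11} = 1/256
dg_{11}/dx_2 = dg_{11}/dx_2 = 192
dg_{21}/dx_1 = 0 (off-diagonal)
dg_{12}/dx_1 = 0 (off-diagonal)
Numerator = 192 + 0 - 0 = 192
Gamma^1_{12} = 192 / (2 * 256) = 3/8

3/8


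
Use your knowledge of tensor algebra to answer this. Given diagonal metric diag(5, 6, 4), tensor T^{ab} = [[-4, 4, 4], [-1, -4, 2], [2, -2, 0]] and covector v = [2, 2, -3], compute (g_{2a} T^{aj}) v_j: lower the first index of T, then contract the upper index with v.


Step 1: lower the first index. For a diagonal metric, g_{ia} T^{aj} = g_{ii} T^{ij} (no sum on i).
g_{22} = 6
S_2{}^1 = 6 * T^{21} = 6 * -1 = -6
S_2{}^2 = 6 * T^{22} = 6 * -4 = -24
S_2{}^3 = 6 * T^{23} = 6 * 2 = 12
Step 2: contract S_2{}^j with v_j.
S_2{}^1 * v_1 = -6 * 2 = -12
S_2{}^2 * v_2 = -24 * 2 = -48
S_2{}^3 * v_3 = 12 * -3 = -36
Result = -12 + -48 + -36 = -96

-96


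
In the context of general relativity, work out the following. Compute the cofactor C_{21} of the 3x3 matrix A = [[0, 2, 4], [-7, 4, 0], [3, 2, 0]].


To find cofactor C_{21}, delete row 2 and column 1.
The resulting 2x2 submatrix is: [[2, 4], [2, 0]]
Minor M_{21} = 2*0 - 4*2
  = 0 - 8 = -8
Sign = (-1)^(2+1) = (-1)^3 = -1
Cofactor C_{21} = -1 * -8 = 8

8


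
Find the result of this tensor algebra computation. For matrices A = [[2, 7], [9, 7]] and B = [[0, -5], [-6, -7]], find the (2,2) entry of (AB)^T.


(AB)^T_{ij} = (AB)_{ji} = sum_k A_{jk} B_{ki}.
For i=2, j=2 we need (AB)_{22}:
A_{21} * B_{12} = 9 * -5 = -45
A_{22} * B_{22} = 7 * -7 = -49
Sum = -45 + -49 = -94

-94


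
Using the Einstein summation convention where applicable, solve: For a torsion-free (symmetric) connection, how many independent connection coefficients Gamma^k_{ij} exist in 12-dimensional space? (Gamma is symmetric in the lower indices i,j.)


Christoffel symbols Gamma^k_{ij} are symmetric in i,j, so there are d * d(d+1)/2 independent symbols.
d = 12
d(d+1)/2 = 12 * 13 / 2 = 78
Total = 12 * 78 = 936

936


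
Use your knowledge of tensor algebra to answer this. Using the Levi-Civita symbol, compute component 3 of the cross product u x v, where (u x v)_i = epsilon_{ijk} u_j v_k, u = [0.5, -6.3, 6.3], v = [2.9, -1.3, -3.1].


(u x v)_3 = sum_{j,k} epsilon_{3jk} u_j v_k. Only permutations of (1,2,3) contribute; the two non-zero terms are:
eps_{312} u_1 v_2 = 1 * 0.5 * -1.3 = -0.65
eps_{321} u_2 v_1 = -1 * -6.3 * 2.9 = 18.27
(u x v)_3 = 17.62

17.62


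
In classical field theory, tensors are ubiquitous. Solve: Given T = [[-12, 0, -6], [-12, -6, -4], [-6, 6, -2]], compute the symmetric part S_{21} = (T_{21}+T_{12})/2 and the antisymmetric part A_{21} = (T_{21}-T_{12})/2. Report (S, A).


T_{21} = -12
T_{12} = 0
S_{21} = (-12 + 0)/2 = -12/2 = -6
A_{21} = (-12 - 0)/2 = -12/2 = -6
Check: S + A = -6 + -6 = -12 = T_{21}.

(-6, -6)


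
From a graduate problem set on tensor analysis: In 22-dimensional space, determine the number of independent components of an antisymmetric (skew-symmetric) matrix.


An antisymmetric rank-2 tensor satisfies A_{ij} = -A_{ji}, so diagonal entries are zero.
The independent components are the upper-triangular entries: C(n, 2) = n(n-1)/2.
n = 22
C(22, 2) = 22 * 21 / 2 = 462 / 2 = 231

231


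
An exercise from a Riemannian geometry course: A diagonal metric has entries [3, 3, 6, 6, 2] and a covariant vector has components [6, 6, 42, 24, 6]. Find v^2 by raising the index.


To raise an index with a diagonal metric: v^i = v_i / g_{ii}.
For index 2: v_2 = 6, g_{22} = 3
v^2 = 6 / 3 = 2

2


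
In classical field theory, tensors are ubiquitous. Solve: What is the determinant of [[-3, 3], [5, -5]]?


For a 2x2 matrix [[a, b], [c, d]], det = a*d - b*c.
a = -3, b = 3, c = 5, d = -5
a*d = -3 * -5 = 15
b*c = 3 * 5 = 15
det = 15 - 15 = 0

0


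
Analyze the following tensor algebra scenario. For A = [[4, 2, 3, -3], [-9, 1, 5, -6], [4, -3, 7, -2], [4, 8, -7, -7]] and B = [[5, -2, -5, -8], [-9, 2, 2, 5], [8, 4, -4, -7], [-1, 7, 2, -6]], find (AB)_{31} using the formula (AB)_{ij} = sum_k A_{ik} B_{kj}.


(AB)_{ij} = sum_k A_{ik} B_{kj}.
For i=3, j=1:
A_{31} * B_{11} = 4 * 5 = 20
A_{32} * B_{21} = -3 * -9 = 27
A_{33} * B_{31} = 7 * 8 = 56
A_{34} * B_{41} = -2 * -1 = 2
Sum = 20 + 27 + 56 + 2 = 105

105


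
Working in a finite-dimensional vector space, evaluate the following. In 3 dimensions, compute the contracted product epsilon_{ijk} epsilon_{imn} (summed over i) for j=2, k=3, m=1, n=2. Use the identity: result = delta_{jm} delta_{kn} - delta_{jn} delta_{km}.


Using the identity: epsilon_{ijk} epsilon_{imn} = delta_{jm} delta_{kn} - delta_{jn} delta_{km}.
delta_{21} = 0
delta_{32} = 0
delta_{22} = 1
delta_{31} = 0
Result = 0 * 0 - 1 * 0 = 0 - 0 = 0

0


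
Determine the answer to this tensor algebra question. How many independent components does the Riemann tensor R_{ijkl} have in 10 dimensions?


The Riemann tensor in d dimensions has d^2(d^2 - 1)/12 independent components.
d = 10, so d^2 = 100
d^2 - 1 = 99
d^2(d^2 - 1) = 100 * 99 = 9900
Divide by 12: 9900 / 12 = 825

825


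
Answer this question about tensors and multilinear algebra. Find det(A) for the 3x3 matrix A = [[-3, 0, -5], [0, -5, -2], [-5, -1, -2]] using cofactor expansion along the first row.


Expanding along the first row, det(A) = a11*M_11 - a12*M_12 + a13*M_13, where M_1j is the (1,j) minor.
Minor M_11 = -5*-2 - -2*-1 = 8
Minor M_12 = 0*-2 - -2*-5 = -10
Minor M_13 = 0*-1 - -5*-5 = -25
det = -3*(8) - 0*(-10) + -5*(-25)
    = -24 - 0 + 125
    = 101

101


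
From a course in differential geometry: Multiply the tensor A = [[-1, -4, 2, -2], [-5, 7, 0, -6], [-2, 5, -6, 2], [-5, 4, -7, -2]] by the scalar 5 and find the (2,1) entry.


Scalar multiplication: (cA)_{ij} = c * A_{ij}.
c = 5
A_{21} = -5
(cA)_{21} = 5 * -5 = -25

-25


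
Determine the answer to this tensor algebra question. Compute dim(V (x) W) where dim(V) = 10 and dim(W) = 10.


The dimension of a tensor product is the product of dimensions.
dim(V) = 10, dim(W) = 10
dim(V (x) W) = 10 * 10 = 100

100


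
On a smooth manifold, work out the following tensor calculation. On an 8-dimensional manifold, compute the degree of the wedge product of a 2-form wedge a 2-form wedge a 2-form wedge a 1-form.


The degree of a wedge product is the sum of the degrees of the individual forms.
Degrees: 2, 2, 2, 1
Total degree = 2 + 2 + 2 + 1 = 7

7


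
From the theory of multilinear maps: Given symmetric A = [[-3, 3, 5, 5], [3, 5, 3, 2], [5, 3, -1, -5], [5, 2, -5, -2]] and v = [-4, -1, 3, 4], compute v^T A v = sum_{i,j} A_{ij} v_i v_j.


First compute Av:
(Av)_1 = -3*-4 + 3*-1 + 5*3 + 5*4 = 44
(Av)_2 = 3*-4 + 5*-1 + 3*3 + 2*4 = 0
(Av)_3 = 5*-4 + 3*-1 + -1*3 + -5*4 = -46
(Av)_4 = 5*-4 + 2*-1 + -5*3 + -2*4 = -45
Av = [44, 0, -46, -45]
Then v^T (Av) = -4*44 + -1*0 + 3*-46 + 4*-45
= -176 + 0 + -138 + -180 = -494

-494


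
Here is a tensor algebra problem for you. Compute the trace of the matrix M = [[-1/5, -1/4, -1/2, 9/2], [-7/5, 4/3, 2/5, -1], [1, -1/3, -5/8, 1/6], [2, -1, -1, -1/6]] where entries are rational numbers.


The trace is the sum of diagonal entries.
Diagonal: M[1,1] = -1/5, M[2,2] = 4/3, M[3,3] = -5/8, M[4,4] = -1/6
Tr(M) = -1/5 + 4/3 + -5/8 + -1/6
Computing step by step:
After adding M[1,1]: -1/5
After adding M[2,2]: 17/15
After adding M[3,3]: 61/120
After adding M[4,4]: 41/120
Tr(M) = 41/120

41/120


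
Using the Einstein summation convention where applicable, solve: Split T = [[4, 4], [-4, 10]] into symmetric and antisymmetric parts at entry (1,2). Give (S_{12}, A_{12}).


T_{12} = 4
T_{21} = -4
S_{12} = (4 + -4)/2 = 0/2 = 0
A_{12} = (4 - -4)/2 = 8/2 = 4
Check: S + A = 0 + 4 = 4 = T_{12}.

(0, 4)


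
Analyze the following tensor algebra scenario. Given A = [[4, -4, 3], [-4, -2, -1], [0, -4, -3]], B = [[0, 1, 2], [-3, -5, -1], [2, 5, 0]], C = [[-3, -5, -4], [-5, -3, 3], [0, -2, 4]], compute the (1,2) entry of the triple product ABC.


(ABC)_{12} = sum_m (AB)_{1m} C_{m2}. First compute row 1 of AB.
(AB)_{11} = 4*0 + -4*-3 + 3*2 = 18
(AB)_{12} = 4*1 + -4*-5 + 3*5 = 39
(AB)_{13} = 4*2 + -4*-1 + 3*0 = 12
Now contract with column 2 of C:
(AB)_{11} * C_{12} = 18 * -5 = -90
(AB)_{12} * C_{22} = 39 * -3 = -117
(AB)_{13} * C_{32} = 12 * -2 = -24
(ABC)_{12} = -90 + -117 + -24 = -231

-231


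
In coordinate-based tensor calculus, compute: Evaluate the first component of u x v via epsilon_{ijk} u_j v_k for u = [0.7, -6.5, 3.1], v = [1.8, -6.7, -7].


(u x v)_1 = sum_{j,k} epsilon_{1jk} u_j v_k. Only permutations of (1,2,3) contribute; the two non-zero terms are:
eps_{123} u_2 v_3 = 1 * -6.5 * -7 = 45.5
eps_{132} u_3 v_2 = -1 * 3.1 * -6.7 = 20.77
(u x v)_1 = 66.27

66.27


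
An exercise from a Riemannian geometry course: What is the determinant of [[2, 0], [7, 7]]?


For a 2x2 matrix [[a, b], [c, d]], det = a*d - b*c.
a = 2, b = 0, c = 7, d = 7
a*d = 2 * 7 = 14
b*c = 0 * 7 = 0
det = 14 - 0 = 14

14


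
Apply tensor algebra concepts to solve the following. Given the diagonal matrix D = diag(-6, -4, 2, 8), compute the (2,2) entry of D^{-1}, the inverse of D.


For a diagonal matrix, the inverse has entries (D^{-1})_{ii} = 1/d_{ii}.
The diagonal entries are: d_{11} = -6, d_{22} = -4, d_{33} = 2, d_{44} = 8
We need (D^{-1})_{22} = 1/d_{22} = 1/-4 = -1/4

-1/4


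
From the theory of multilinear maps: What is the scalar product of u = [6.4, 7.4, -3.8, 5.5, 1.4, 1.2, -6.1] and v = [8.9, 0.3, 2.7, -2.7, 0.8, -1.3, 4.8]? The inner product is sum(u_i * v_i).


The inner product u . v = sum of u_i * v_i.
Term-by-term: 6.4 * 8.9, 7.4 * 0.3, -3.8 * 2.7, 5.5 * -2.7, 1.4 * 0.8, 1.2 * -1.3, -6.1 * 4.8
Products: 56.96, 2.22, -10.26, -14.85, 1.12, -1.56, -29.28
Sum = 56.96 + 2.22 + -10.26 + -14.85 + 1.12 + -1.56 + -29.28 = 4.35

4.35


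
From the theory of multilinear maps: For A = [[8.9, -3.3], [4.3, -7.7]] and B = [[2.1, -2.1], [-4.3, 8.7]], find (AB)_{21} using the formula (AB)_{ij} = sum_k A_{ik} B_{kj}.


(AB)_{ij} = sum_k A_{ik} B_{kj}.
For i=2, j=1:
A_{21} * B_{11} = 4.3 * 2.1 = 9.03
A_{22} * B_{21} = -7.7 * -4.3 = 33.11
Sum = 9.03 + 33.11 = 42.14

42.14


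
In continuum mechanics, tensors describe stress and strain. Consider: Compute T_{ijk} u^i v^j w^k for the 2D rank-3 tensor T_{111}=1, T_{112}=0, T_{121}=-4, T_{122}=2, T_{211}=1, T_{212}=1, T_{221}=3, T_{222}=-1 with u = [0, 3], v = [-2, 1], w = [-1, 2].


S = sum over i,j,k of T_{ijk} u_i v_j w_k. Expanding all 8 terms:
T_{111}*u_1*v_1*w_1 = 1*0*-2*-1 = 0  (running total: 0)
T_{112}*u_1*v_1*w_2 = 0*0*-2*2 = 0  (running total: 0)
T_{121}*u_1*v_2*w_1 = -4*0*1*-1 = 0  (running total: 0)
T_{122}*u_1*v_2*w_2 = 2*0*1*2 = 0  (running total: 0)
T_{211}*u_2*v_1*w_1 = 1*3*-2*-1 = 6  (running total: 6)
T_{212}*u_2*v_1*w_2 = 1*3*-2*2 = -12  (running total: -6)
T_{221}*u_2*v_2*w_1 = 3*3*1*-1 = -9  (running total: -15)
T_{222}*u_2*v_2*w_2 = -1*3*1*2 = -6  (running total: -21)
S = -21

-21


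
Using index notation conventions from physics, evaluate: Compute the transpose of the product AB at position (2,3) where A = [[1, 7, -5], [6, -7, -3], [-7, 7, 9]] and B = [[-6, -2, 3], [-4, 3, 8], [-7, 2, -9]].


(AB)^T_{ij} = (AB)_{ji} = sum_k A_{jk} B_{ki}.
For i=2, j=3 we need (AB)_{32}:
A_{31} * B_{12} = -7 * -2 = 14
A_{32} * B_{22} = 7 * 3 = 21
A_{33} * B_{32} = 9 * 2 = 18
Sum = 14 + 21 + 18 = 53

53


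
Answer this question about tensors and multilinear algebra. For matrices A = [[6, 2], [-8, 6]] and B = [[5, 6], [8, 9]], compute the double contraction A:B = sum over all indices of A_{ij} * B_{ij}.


A:B = sum over all i,j of A_{ij} * B_{ij}.
Row 1: 6*5=30, 2*6=12 => row sum = 42
Row 2: -8*8=-64, 6*9=54 => row sum = -10
Total = 42 + -10 = 32

32


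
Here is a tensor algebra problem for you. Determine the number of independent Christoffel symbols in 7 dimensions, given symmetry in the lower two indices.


Christoffel symbols Gamma^k_{ij} are symmetric in i,j, so there are d * d(d+1)/2 independent symbols.
d = 7
d(d+1)/2 = 7 * 8 / 2 = 28
Total = 7 * 28 = 196

196


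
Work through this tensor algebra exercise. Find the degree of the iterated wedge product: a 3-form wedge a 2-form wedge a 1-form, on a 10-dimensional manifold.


The degree of a wedge product is the sum of the degrees of the individual forms.
Degrees: 3, 2, 1
Total degree = 3 + 2 + 1 = 6

6


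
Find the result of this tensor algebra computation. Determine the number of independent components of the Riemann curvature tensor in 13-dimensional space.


The Riemann tensor in d dimensions has d^2(d^2 - 1)/12 independent components.
d = 13, so d^2 = 169
d^2 - 1 = 168
d^2(d^2 - 1) = 169 * 168 = 28392
Divide by 12: 28392 / 12 = 2366

2366


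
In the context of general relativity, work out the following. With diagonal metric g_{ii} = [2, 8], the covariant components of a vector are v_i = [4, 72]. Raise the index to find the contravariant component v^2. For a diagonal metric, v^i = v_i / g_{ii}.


To raise an index with a diagonal metric: v^i = v_i / g_{ii}.
For index 2: v_2 = 72, g_{22} = 8
v^2 = 72 / 8 = 9

9


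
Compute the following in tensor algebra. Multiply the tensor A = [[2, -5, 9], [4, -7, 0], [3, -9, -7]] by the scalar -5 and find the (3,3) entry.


Scalar multiplication: (cA)_{ij} = c * A_{ij}.
c = -5
A_{33} = -7
(cA)_{33} = -5 * -7 = 35

35


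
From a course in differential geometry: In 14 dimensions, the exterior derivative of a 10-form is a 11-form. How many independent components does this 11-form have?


The exterior derivative of a p-form is a (p+1)-form.
Its number of independent components is C(n, p+1).
n = 14, p+1 = 11
C(14, 11) = 364

364


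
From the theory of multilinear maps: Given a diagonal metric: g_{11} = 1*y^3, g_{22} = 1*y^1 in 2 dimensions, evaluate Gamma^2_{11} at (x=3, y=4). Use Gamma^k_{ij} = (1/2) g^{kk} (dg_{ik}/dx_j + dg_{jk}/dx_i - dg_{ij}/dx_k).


For a diagonal metric, Gamma^k_{ij} = (1/2) g^{kk} (dg_{ik}/dx_j + dg_{jk}/dx_i - dg_{ij}/dx_k).
The metric is diagonal, so g_{ab} = 0 for a != b.
At the given point: g_{11} = 64, g_{22} = 4
g^{22} = 1/4
dg_{12}/dx_1 = 0 (off-diagonal)
dg_{12}/dx_1 = 0 (off-diagonal)
dg_{11}/dx_2 = dg_{11}/dx_2 = 48
Numerator = 0 + 0 - 48 = -48
Gamma^2_{11} = -48 / (2 * 4) = -6

-6


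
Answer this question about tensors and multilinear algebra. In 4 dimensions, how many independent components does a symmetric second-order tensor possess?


A symmetric rank-2 tensor in d dimensions has d(d+1)/2 independent components.
d = 4
d(d+1)/2 = 4 * 5 / 2 = 20 / 2 = 10

10


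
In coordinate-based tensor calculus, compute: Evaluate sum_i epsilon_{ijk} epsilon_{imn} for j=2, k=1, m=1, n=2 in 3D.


Using the identity: epsilon_{ijk} epsilon_{imn} = delta_{jm} delta_{kn} - delta_{jn} delta_{km}.
delta_{21} = 0
delta_{12} = 0
delta_{22} = 1
delta_{11} = 1
Result = 0 * 0 - 1 * 1 = 0 - 1 = -1

-1


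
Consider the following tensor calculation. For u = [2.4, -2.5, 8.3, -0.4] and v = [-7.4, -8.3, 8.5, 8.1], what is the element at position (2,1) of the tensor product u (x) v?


The outer product entry T_{ij} = u_i * v_j.
We need i=2, j=1.
u_2 = -2.5, v_1 = -7.4
T_{2,1} = -2.5 * -7.4 = 18.5

18.5


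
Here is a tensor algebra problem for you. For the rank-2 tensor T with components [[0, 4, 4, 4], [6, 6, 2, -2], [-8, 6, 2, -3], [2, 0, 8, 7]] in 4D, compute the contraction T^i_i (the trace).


The contraction (trace) of a rank-2 tensor is the sum of its diagonal elements.
Diagonal entries: A[1,1] = 0, A[2,2] = 6, A[3,3] = 2, A[4,4] = 7
Tr(A) = 0 + 6 + 2 + 7 = 15

15


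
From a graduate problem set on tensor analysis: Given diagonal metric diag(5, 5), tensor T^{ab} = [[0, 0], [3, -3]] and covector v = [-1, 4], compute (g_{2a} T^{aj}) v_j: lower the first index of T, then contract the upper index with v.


Step 1: lower the first index. For a diagonal metric, g_{ia} T^{aj} = g_{ii} T^{ij} (no sum on i).
g_{22} = 5
S_2{}^1 = 5 * T^{21} = 5 * 3 = 15
S_2{}^2 = 5 * T^{22} = 5 * -3 = -15
Step 2: contract S_2{}^j with v_j.
S_2{}^1 * v_1 = 15 * -1 = -15
S_2{}^2 * v_2 = -15 * 4 = -60
Result = -15 + -60 = -75

-75


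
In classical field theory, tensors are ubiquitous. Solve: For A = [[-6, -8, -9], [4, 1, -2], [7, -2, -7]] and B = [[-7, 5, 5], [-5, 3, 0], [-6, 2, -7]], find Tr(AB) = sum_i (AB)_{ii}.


Tr(AB) = sum_i (AB)_{ii} where (AB)_{ii} = sum_k A_{ik} B_{ki}.
(AB)_{11} = -6*-7 + -8*-5 + -9*-6 = 136
(AB)_{22} = 4*5 + 1*3 + -2*2 = 19
(AB)_{33} = 7*5 + -2*0 + -7*-7 = 84
Tr(AB) = 136 + 19 + 84 = 239

239


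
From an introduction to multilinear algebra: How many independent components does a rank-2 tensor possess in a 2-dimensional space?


The number of components of a rank-r tensor in d dimensions is d^r.
Here d = 2 and r = 2.
2^2 = 4

4


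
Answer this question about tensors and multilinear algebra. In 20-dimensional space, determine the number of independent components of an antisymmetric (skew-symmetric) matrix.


An antisymmetric rank-2 tensor satisfies A_{ij} = -A_{ji}, so diagonal entries are zero.
The independent components are the upper-triangular entries: C(n, 2) = n(n-1)/2.
n = 20
C(20, 2) = 20 * 19 / 2 = 380 / 2 = 190

190


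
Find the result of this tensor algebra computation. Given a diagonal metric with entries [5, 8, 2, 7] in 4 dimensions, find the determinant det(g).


For a diagonal metric, the determinant is the product of diagonal entries.
Diagonal entries: 5, 8, 2, 7
det(g) = 5 * 8 * 2 * 7 = 560

560


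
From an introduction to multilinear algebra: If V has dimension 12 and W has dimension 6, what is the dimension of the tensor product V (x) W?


The dimension of a tensor product is the product of dimensions.
dim(V) = 12, dim(W) = 6
dim(V (x) W) = 12 * 6 = 72

72


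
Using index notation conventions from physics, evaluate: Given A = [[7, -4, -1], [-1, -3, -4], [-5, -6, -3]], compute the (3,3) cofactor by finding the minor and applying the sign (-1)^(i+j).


To find cofactor C_{33}, delete row 3 and column 3.
The resulting 2x2 submatrix is: [[7, -4], [-1, -3]]
Minor M_{33} = 7*-3 - -4*-1
  = -21 - 4 = -25
Sign = (-1)^(3+3) = (-1)^6 = 1
Cofactor C_{33} = 1 * -25 = -25

-25


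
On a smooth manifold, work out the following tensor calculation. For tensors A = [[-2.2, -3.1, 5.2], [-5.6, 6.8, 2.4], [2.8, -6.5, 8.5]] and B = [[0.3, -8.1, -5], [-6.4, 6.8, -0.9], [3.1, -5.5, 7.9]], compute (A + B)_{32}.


Tensor addition is component-wise: (A + B)_{ij} = A_{ij} + B_{ij}.
A_{32} = -6.5
B_{32} = -5.5
(A + B)_{32} = -6.5 + -5.5 = -12

-12


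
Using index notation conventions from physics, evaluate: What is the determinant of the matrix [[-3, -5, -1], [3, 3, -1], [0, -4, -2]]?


Expanding along the first row, det(A) = a11*M_11 - a12*M_12 + a13*M_13, where M_1j is the (1,j) minor.
Minor M_11 = 3*-2 - -1*-4 = -10
Minor M_12 = 3*-2 - -1*0 = -6
Minor M_13 = 3*-4 - 3*0 = -12
det = -3*(-10) - -5*(-6) + -1*(-12)
    = 30 - 30 + 12
    = 12

12


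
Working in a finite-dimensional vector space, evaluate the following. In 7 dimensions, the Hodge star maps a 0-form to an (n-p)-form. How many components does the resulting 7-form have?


The Hodge dual of a p-form on an n-dimensional manifold is an (n-p)-form.
n = 7, p = 0, so dual degree = 7 - 0 = 7
The number of components is C(n, n-p) = C(7, 7) = 1

1


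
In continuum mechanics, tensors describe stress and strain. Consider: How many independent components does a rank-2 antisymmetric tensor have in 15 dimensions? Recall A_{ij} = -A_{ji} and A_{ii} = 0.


An antisymmetric rank-2 tensor satisfies A_{ij} = -A_{ji}, so diagonal entries are zero.
The independent components are the upper-triangular entries: C(n, 2) = n(n-1)/2.
n = 15
C(15, 2) = 15 * 14 / 2 = 210 / 2 = 105

105


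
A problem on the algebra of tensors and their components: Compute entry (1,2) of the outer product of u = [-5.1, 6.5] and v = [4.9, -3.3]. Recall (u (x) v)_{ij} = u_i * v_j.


The outer product entry T_{ij} = u_i * v_j.
We need i=1, j=2.
u_1 = -5.1, v_2 = -3.3
T_{1,2} = -5.1 * -3.3 = 16.83

16.83


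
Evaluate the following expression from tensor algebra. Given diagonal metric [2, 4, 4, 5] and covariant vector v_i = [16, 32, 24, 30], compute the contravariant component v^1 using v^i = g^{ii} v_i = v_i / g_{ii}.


To raise an index with a diagonal metric: v^i = v_i / g_{ii}.
For index 1: v_1 = 16, g_{11} = 2
v^1 = 16 / 2 = 8

8


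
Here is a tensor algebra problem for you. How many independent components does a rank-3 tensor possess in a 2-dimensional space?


The number of components of a rank-r tensor in d dimensions is d^r.
Here d = 2 and r = 3.
2^3 = 8

8


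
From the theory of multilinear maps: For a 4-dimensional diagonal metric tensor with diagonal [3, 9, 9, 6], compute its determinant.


For a diagonal metric, the determinant is the product of diagonal entries.
Diagonal entries: 3, 9, 9, 6
det(g) = 3 * 9 * 9 * 6 = 1458

1458


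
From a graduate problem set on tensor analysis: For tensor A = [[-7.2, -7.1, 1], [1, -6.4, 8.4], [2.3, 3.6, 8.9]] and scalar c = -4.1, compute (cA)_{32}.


Scalar multiplication: (cA)_{ij} = c * A_{ij}.
c = -4.1
A_{32} = 3.6
(cA)_{32} = -4.1 * 3.6 = -14.76

-14.76


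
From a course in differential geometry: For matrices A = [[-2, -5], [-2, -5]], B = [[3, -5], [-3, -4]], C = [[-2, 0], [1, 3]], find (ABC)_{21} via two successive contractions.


(ABC)_{21} = sum_m (AB)_{2m} C_{m1}. First compute row 2 of AB.
(AB)_{21} = -2*3 + -5*-3 = 9
(AB)_{22} = -2*-5 + -5*-4 = 30
Now contract with column 1 of C:
(AB)_{21} * C_{11} = 9 * -2 = -18
(AB)_{22} * C_{21} = 30 * 1 = 30
(ABC)_{21} = -18 + 30 = 12

12


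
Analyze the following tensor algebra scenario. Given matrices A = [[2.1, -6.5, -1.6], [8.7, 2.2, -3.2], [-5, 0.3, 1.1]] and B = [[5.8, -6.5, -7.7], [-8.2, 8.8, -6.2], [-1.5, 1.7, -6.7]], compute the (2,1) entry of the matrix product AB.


(AB)_{ij} = sum_k A_{ik} B_{kj}.
For i=2, j=1:
A_{21} * B_{11} = 8.7 * 5.8 = 50.46
A_{22} * B_{21} = 2.2 * -8.2 = -18.04
A_{23} * B_{31} = -3.2 * -1.5 = 4.8
Sum = 50.46 + -18.04 + 4.8 = 37.22

37.22


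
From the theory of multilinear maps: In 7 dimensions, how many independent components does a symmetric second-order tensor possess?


A symmetric rank-2 tensor in d dimensions has d(d+1)/2 independent components.
d = 7
d(d+1)/2 = 7 * 8 / 2 = 56 / 2 = 28

28


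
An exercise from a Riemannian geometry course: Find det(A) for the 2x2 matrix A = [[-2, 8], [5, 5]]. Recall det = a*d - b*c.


For a 2x2 matrix [[a, b], [c, d]], det = a*d - b*c.
a = -2, b = 8, c = 5, d = 5
a*d = -2 * 5 = -10
b*c = 8 * 5 = 40
det = -10 - 40 = -50

-50


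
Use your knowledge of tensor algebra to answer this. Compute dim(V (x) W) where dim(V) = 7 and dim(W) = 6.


The dimension of a tensor product is the product of dimensions.
dim(V) = 7, dim(W) = 6
dim(V (x) W) = 7 * 6 = 42

42


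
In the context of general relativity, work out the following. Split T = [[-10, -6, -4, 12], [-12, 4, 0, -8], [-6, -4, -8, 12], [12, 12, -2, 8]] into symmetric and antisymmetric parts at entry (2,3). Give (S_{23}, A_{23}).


T_{23} = 0
T_{32} = -4
S_{23} = (0 + -4)/2 = -4/2 = -2
A_{23} = (0 - -4)/2 = 4/2 = 2
Check: S + A = -2 + 2 = 0 = T_{23}.

(-2, 2)


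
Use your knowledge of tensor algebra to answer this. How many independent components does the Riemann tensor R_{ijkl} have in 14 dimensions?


The Riemann tensor in d dimensions has d^2(d^2 - 1)/12 independent components.
d = 14, so d^2 = 196
d^2 - 1 = 195
d^2(d^2 - 1) = 196 * 195 = 38220
Divide by 12: 38220 / 12 = 3185

3185


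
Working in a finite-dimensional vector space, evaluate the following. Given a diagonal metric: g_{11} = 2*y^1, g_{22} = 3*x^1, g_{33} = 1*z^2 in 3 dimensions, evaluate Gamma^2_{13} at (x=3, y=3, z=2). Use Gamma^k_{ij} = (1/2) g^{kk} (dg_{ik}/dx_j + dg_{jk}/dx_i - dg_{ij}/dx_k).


For a diagonal metric, Gamma^k_{ij} = (1/2) g^{kk} (dg_{ik}/dx_j + dg_{jk}/dx_i - dg_{ij}/dx_k).
The metric is diagonal, so g_{ab} = 0 for a != b.
At the given point: g_{11} = 6, g_{22} = 9, g_{33} = 4
g^{22} = 1/9
dg_{12}/dx_3 = 0 (off-diagonal)
dg_{32}/dx_1 = 0 (off-diagonal)
dg_{13}/dx_2 = 0 (off-diagonal)
Numerator = 0 + 0 - 0 = 0
Gamma^2_{13} = 0 / (2 * 9) = 0

0


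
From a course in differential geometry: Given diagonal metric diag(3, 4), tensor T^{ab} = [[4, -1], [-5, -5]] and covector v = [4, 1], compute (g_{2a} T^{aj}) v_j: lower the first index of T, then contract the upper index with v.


Step 1: lower the first index. For a diagonal metric, g_{ia} T^{aj} = g_{ii} T^{ij} (no sum on i).
g_{22} = 4
S_2{}^1 = 4 * T^{21} = 4 * -5 = -20
S_2{}^2 = 4 * T^{22} = 4 * -5 = -20
Step 2: contract S_2{}^j with v_j.
S_2{}^1 * v_1 = -20 * 4 = -80
S_2{}^2 * v_2 = -20 * 1 = -20
Result = -80 + -20 = -100

-100


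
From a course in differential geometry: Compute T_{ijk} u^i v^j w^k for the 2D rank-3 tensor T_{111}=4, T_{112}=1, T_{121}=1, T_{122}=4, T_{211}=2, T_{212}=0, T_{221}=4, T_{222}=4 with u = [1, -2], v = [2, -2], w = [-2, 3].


S = sum over i,j,k of T_{ijk} u_i v_j w_k. Expanding all 8 terms:
T_{111}*u_1*v_1*w_1 = 4*1*2*-2 = -16  (running total: -16)
T_{112}*u_1*v_1*w_2 = 1*1*2*3 = 6  (running total: -10)
T_{121}*u_1*v_2*w_1 = 1*1*-2*-2 = 4  (running total: -6)
T_{122}*u_1*v_2*w_2 = 4*1*-2*3 = -24  (running total: -30)
T_{211}*u_2*v_1*w_1 = 2*-2*2*-2 = 16  (running total: -14)
T_{212}*u_2*v_1*w_2 = 0*-2*2*3 = 0  (running total: -14)
T_{221}*u_2*v_2*w_1 = 4*-2*-2*-2 = -32  (running total: -46)
T_{222}*u_2*v_2*w_2 = 4*-2*-2*3 = 48  (running total: 2)
S = 2

2


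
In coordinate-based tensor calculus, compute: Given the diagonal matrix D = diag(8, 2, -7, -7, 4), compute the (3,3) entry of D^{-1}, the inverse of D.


For a diagonal matrix, the inverse has entries (D^{-1})_{ii} = 1/d_{ii}.
The diagonal entries are: d_{11} = 8, d_{22} = 2, d_{33} = -7, d_{44} = -7, d_{55} = 4
We need (D^{-1})_{33} = 1/d_{33} = 1/-7 = -1/7

-1/7


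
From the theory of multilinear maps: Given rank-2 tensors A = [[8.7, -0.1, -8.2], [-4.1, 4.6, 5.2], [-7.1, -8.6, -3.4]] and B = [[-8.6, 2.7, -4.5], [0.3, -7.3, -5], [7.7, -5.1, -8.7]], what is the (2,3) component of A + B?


Tensor addition is component-wise: (A + B)_{ij} = A_{ij} + B_{ij}.
A_{23} = 5.2
B_{23} = -5
(A + B)_{23} = 5.2 + -5 = 0.2

0.2


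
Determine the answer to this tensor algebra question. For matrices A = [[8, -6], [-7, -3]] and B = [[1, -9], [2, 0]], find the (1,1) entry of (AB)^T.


(AB)^T_{ij} = (AB)_{ji} = sum_k A_{jk} B_{ki}.
For i=1, j=1 we need (AB)_{11}:
A_{11} * B_{11} = 8 * 1 = 8
A_{12} * B_{21} = -6 * 2 = -12
Sum = 8 + -12 = -4

-4


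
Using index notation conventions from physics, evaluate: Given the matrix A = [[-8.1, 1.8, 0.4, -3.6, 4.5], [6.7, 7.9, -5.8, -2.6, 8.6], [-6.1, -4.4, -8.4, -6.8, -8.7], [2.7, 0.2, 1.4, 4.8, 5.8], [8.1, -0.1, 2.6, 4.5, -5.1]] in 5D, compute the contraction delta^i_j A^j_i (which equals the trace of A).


The contraction (trace) of a rank-2 tensor is the sum of its diagonal elements.
Diagonal entries: A[1,1] = -8.1, A[2,2] = 7.9, A[3,3] = -8.4, A[4,4] = 4.8, A[5,5] = -5.1
Tr(A) = -8.1 + 7.9 + -8.4 + 4.8 + -5.1 = -8.9

-8.9


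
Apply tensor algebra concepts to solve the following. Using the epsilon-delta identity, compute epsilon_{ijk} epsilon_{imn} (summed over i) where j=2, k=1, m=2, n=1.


Using the identity: epsilon_{ijk} epsilon_{imn} = delta_{jm} delta_{kn} - delta_{jn} delta_{km}.
delta_{22} = 1
delta_{11} = 1
delta_{21} = 0
delta_{12} = 0
Result = 1 * 1 - 0 * 0 = 1 - 0 = 1

1


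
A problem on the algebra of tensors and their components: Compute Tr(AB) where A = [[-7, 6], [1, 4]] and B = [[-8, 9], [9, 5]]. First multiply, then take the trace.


Tr(AB) = sum_i (AB)_{ii} where (AB)_{ii} = sum_k A_{ik} B_{ki}.
(AB)_{11} = -7*-8 + 6*9 = 110
(AB)_{22} = 1*9 + 4*5 = 29
Tr(AB) = 110 + 29 = 139

139


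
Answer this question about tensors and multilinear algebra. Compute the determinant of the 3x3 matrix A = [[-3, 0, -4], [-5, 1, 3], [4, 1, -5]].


Expanding along the first row, det(A) = a11*M_11 - a12*M_12 + a13*M_13, where M_1j is the (1,j) minor.
Minor M_11 = 1*-5 - 3*1 = -8
Minor M_12 = -5*-5 - 3*4 = 13
Minor M_13 = -5*1 - 1*4 = -9
det = -3*(-8) - 0*(13) + -4*(-9)
    = 24 - 0 + 36
    = 60

60


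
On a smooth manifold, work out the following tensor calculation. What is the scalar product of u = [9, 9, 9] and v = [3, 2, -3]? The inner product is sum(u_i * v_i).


The inner product u . v = sum of u_i * v_i.
Term-by-term: 9 * 3, 9 * 2, 9 * -3
Products: 27, 18, -27
Sum = 27 + 18 + -27 = 18

18


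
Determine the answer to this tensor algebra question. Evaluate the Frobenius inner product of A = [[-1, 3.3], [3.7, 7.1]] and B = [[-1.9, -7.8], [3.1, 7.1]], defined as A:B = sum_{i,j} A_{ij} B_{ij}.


A:B = sum over all i,j of A_{ij} * B_{ij}.
Row 1: -1*-1.9=1.9, 3.3*-7.8=-25.74 => row sum = -23.84
Row 2: 3.7*3.1=11.47, 7.1*7.1=50.41 => row sum = 61.88
Total = -23.84 + 61.88 = 38.04

38.04
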